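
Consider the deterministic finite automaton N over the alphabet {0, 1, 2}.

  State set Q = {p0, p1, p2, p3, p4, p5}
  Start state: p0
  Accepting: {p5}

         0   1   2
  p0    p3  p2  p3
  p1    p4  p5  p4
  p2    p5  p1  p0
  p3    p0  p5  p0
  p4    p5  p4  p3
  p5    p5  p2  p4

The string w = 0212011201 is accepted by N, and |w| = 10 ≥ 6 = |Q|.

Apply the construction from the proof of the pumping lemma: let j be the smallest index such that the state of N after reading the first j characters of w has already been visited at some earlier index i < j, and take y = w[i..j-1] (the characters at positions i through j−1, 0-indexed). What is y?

02

State sequence: p0 -0-> p3 -2-> p0 -1-> p2 -2-> p0 -0-> p3 -1-> p5 -1-> p2 -2-> p0 -0-> p3 -1-> p5
First repeat at step 2: p0 was already visited.

So i = 0, j = 2, giving x = w[0:0] = ε, y = w[0:2] = 02, z = w[2:10] = 12011201.
Check: |xy| = 2 ≤ 6 and |y| = 2 ≥ 1. Reading y takes N from p0 back to p0, so every xyⁱz is accepted.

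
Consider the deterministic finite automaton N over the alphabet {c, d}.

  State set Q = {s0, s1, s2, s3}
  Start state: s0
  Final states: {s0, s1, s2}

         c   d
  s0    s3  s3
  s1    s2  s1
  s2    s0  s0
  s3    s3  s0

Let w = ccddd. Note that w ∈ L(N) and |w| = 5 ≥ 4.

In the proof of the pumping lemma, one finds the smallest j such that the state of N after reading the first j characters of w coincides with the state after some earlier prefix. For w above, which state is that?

State sequence: s0 -c-> s3 -c-> s3 -d-> s0 -d-> s3 -d-> s0
First repeat at step 2: s3 was already visited.

The earliest repeat is at step j = 2: N is in s3, which it already visited at step i = 1.
The DFA has 4 states, so the proof of the pumping lemma guarantees a repeated state among the first 4+1 visited; the segment between the two visits is the pumpable y.

s3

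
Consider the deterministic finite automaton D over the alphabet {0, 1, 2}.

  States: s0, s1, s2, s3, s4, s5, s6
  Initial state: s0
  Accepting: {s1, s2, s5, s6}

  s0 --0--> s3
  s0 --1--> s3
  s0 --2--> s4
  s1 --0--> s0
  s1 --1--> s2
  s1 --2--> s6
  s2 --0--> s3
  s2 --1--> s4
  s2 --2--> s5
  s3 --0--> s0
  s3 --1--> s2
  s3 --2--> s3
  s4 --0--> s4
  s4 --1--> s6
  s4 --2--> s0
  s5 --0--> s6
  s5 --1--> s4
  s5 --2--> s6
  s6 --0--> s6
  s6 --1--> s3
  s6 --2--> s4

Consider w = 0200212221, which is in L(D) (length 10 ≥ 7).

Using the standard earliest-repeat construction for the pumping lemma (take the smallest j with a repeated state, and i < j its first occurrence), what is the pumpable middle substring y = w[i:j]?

State sequence: s0 -0-> s3 -2-> s3 -0-> s0 -0-> s3 -2-> s3 -1-> s2 -2-> s5 -2-> s6 -2-> s4 -1-> s6
First repeat at step 2: s3 was already visited.

So i = 1, j = 2, giving x = w[0:1] = 0, y = w[1:2] = 2, z = w[2:10] = 00212221.
Check: |xy| = 2 ≤ 7 and |y| = 1 ≥ 1. Reading y takes D from s3 back to s3, so every xyⁱz is accepted.

2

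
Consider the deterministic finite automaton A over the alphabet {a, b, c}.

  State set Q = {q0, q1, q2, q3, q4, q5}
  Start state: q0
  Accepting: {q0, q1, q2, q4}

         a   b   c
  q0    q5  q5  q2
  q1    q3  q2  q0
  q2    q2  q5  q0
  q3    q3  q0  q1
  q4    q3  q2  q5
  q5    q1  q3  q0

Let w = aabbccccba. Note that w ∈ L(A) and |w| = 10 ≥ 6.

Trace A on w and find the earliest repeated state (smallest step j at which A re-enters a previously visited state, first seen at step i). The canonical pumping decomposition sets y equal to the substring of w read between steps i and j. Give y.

Run of A on w = a a b b c c c c b a:
  step 0: q0  (start)
  step 1: q5  (read a: q0→q5)
  step 2: q1  (read a: q5→q1)
  step 3: q2  (read b: q1→q2)
  step 4: q5  (read b: q2→q5)   ← first repeat (q5 seen earlier)
  step 5: q0  (read c: q5→q0)
  step 6: q2  (read c: q0→q2)
  step 7: q0  (read c: q2→q0)
  step 8: q2  (read c: q0→q2)
  step 9: q5  (read b: q2→q5)
  step 10: q1  (read a: q5→q1)

So i = 1, j = 4, giving x = w[0:1] = a, y = w[1:4] = abb, z = w[4:10] = ccccba.
Check: |xy| = 4 ≤ 6 and |y| = 3 ≥ 1. Reading y takes A from q5 back to q5, so every xyⁱz is accepted.

abb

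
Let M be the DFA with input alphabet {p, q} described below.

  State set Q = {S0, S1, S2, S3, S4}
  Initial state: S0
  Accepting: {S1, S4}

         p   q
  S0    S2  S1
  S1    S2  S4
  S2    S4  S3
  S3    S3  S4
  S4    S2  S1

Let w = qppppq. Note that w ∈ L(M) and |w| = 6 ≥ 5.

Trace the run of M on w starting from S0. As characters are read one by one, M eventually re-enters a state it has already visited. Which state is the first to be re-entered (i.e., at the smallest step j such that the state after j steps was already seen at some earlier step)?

State sequence: S0 -q-> S1 -p-> S2 -p-> S4 -p-> S2 -p-> S4 -q-> S1
First repeat at step 4: S2 was already visited.

The earliest repeat is at step j = 4: M is in S2, which it already visited at step i = 2.

S2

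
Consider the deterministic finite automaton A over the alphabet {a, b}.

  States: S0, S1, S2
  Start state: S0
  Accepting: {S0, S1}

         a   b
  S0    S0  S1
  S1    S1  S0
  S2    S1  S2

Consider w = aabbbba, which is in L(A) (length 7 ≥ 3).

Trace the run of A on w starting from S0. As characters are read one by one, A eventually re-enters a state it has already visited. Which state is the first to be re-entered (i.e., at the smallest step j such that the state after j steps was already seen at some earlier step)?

Run of A on w = a a b b b b a:
  step 0: S0  (start)
  step 1: S0  (read a: S0→S0)   ← first repeat (S0 seen earlier)
  step 2: S0  (read a: S0→S0)
  step 3: S1  (read b: S0→S1)
  step 4: S0  (read b: S1→S0)
  step 5: S1  (read b: S0→S1)
  step 6: S0  (read b: S1→S0)
  step 7: S0  (read a: S0→S0)

The earliest repeat is at step j = 1: A is in S0, which it already visited at step i = 0.
Pumping length from the standard proof: p = 3 (the number of states). The repeated state found above gives |xy| = j ≤ 3 and |y| = j − i ≥ 1.

S0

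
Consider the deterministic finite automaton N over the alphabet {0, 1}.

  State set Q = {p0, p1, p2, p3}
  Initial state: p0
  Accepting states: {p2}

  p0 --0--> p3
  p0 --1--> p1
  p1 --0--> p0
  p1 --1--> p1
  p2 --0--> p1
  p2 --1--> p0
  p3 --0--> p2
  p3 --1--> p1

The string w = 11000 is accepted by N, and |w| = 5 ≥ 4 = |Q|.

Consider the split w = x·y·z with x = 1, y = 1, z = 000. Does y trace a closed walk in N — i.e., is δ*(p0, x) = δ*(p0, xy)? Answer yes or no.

yes

Run of N on the first 2 characters of w = 1 1:
  step 0: p0  (start)
  step 1: p1  (read 1: p0→p1)
  step 2: p1  (read 1: p1→p1)

After x (step 1): p1. After xy (step 2): p1.
They match, so y = 1 drives N around a cycle from p1 back to itself; pumping y any number of times keeps N in p1 before reading z, and xyⁱz ∈ L(N) for every i ≥ 0.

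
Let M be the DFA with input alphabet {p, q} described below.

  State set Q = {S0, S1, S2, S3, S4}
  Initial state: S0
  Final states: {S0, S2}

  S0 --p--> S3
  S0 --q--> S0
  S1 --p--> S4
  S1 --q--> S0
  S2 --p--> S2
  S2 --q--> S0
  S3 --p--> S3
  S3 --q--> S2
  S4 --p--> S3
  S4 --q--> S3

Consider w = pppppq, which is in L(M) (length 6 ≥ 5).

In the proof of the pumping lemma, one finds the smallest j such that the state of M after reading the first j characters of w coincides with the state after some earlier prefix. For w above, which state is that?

S3

State sequence: S0 -p-> S3 -p-> S3 -p-> S3 -p-> S3 -p-> S3 -q-> S2
First repeat at step 2: S3 was already visited.

The earliest repeat is at step j = 2: M is in S3, which it already visited at step i = 1.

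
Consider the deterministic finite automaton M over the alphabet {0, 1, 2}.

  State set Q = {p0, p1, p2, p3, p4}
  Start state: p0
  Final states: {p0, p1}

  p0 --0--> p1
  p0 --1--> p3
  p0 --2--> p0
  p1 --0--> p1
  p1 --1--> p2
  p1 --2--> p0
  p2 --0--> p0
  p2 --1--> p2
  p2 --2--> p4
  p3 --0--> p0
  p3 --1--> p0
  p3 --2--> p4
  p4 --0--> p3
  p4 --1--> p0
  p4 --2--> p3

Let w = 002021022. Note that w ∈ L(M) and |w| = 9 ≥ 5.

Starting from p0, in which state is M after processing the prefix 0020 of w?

State sequence: p0 -0-> p1 -0-> p1 -2-> p0 -0-> p1

After reading 4 characters, M is in state p1.

p1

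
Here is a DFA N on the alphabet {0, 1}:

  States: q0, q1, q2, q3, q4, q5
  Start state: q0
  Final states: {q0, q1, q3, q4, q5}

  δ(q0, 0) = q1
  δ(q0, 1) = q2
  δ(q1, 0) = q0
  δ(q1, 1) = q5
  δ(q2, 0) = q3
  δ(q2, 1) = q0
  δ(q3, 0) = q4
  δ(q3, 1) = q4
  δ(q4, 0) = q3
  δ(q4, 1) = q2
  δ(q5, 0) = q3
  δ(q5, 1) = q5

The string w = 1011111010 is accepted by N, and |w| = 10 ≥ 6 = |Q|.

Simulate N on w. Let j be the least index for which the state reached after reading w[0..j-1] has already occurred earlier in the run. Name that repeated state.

q2

Run of N on w = 1 0 1 1 1 1 1 0 1 0:
  step 0: q0  (start)
  step 1: q2  (read 1: q0→q2)
  step 2: q3  (read 0: q2→q3)
  step 3: q4  (read 1: q3→q4)
  step 4: q2  (read 1: q4→q2)   ← first repeat (q2 seen earlier)
  step 5: q0  (read 1: q2→q0)
  step 6: q2  (read 1: q0→q2)
  step 7: q0  (read 1: q2→q0)
  step 8: q1  (read 0: q0→q1)
  step 9: q5  (read 1: q1→q5)
  step 10: q3  (read 0: q5→q3)

The earliest repeat is at step j = 4: N is in q2, which it already visited at step i = 1.
Pumping length from the standard proof: p = 6 (the number of states). The repeated state found above gives |xy| = j ≤ 6 and |y| = j − i ≥ 1.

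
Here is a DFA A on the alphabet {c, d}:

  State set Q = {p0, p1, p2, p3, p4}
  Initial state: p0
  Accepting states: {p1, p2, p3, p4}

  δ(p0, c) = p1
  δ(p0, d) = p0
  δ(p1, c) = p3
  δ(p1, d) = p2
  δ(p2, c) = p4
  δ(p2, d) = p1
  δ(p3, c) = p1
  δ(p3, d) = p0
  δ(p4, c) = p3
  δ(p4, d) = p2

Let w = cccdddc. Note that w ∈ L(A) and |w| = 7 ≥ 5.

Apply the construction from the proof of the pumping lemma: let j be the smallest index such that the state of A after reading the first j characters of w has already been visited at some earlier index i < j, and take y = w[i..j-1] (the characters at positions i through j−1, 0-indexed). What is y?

cc

State sequence: p0 -c-> p1 -c-> p3 -c-> p1 -d-> p2 -d-> p1 -d-> p2 -c-> p4
First repeat at step 3: p1 was already visited.

So i = 1, j = 3, giving x = w[0:1] = c, y = w[1:3] = cc, z = w[3:7] = dddc.
Check: |xy| = 3 ≤ 5 and |y| = 2 ≥ 1. Reading y takes A from p1 back to p1, so every xyⁱz is accepted.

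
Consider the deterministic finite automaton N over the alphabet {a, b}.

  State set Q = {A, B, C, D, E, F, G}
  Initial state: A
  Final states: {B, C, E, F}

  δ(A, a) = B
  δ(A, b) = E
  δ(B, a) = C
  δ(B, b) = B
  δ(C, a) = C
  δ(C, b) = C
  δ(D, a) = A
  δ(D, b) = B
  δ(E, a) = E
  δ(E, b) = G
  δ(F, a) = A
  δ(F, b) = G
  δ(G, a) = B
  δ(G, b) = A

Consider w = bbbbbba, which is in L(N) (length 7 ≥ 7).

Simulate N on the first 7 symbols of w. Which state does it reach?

B

Run of N on the first 7 characters of w = b b b b b b a:
  step 0: A  (start)
  step 1: E  (read b: A→E)
  step 2: G  (read b: E→G)
  step 3: A  (read b: G→A)
  step 4: E  (read b: A→E)
  step 5: G  (read b: E→G)
  step 6: A  (read b: G→A)
  step 7: B  (read a: A→B)

After reading 7 characters, N is in state B.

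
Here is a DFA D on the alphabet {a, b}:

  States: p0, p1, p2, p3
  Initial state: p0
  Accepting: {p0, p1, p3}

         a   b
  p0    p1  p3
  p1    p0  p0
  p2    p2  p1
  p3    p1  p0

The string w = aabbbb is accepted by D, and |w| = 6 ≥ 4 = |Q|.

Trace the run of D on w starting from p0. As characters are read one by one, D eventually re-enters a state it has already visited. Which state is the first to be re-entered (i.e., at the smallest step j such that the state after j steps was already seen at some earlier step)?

p0

Run of D on w = a a b b b b:
  step 0: p0  (start)
  step 1: p1  (read a: p0→p1)
  step 2: p0  (read a: p1→p0)   ← first repeat (p0 seen earlier)
  step 3: p3  (read b: p0→p3)
  step 4: p0  (read b: p3→p0)
  step 5: p3  (read b: p0→p3)
  step 6: p0  (read b: p3→p0)

The earliest repeat is at step j = 2: D is in p0, which it already visited at step i = 0.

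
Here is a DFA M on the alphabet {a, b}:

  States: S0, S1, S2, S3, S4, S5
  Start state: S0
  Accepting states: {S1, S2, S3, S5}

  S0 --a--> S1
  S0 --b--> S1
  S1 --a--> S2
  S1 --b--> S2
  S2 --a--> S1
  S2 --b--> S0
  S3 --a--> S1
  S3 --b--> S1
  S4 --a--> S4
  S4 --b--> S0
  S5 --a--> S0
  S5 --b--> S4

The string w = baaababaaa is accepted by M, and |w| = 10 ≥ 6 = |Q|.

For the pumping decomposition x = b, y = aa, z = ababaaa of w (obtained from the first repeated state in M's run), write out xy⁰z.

xy⁰z = xz = b·ababaaa = bababaaa.
Reading y = aa takes M from S1 back to S1, so after x the machine is still in S1, and z then leads to the accepting state S1. Hence bababaaa ∈ L(M).

bababaaa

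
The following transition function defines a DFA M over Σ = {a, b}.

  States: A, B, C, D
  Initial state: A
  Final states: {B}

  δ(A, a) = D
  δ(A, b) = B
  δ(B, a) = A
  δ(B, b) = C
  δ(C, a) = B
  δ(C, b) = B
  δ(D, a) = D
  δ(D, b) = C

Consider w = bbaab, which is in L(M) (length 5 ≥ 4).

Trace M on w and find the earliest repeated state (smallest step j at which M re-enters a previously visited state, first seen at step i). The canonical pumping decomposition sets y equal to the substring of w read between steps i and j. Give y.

ba

State sequence: A -b-> B -b-> C -a-> B -a-> A -b-> B
First repeat at step 3: B was already visited.

So i = 1, j = 3, giving x = w[0:1] = b, y = w[1:3] = ba, z = w[3:5] = ab.
Check: |xy| = 3 ≤ 4 and |y| = 2 ≥ 1. Reading y takes M from B back to B, so every xyⁱz is accepted.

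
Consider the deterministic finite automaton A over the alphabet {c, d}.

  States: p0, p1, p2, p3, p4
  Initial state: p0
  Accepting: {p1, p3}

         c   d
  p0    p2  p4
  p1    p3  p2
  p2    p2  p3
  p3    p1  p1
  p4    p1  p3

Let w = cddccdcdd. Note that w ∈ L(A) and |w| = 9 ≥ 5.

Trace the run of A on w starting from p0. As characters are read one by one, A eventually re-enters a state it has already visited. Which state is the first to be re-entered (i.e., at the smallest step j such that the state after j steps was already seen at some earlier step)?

State sequence: p0 -c-> p2 -d-> p3 -d-> p1 -c-> p3 -c-> p1 -d-> p2 -c-> p2 -d-> p3 -d-> p1
First repeat at step 4: p3 was already visited.

The earliest repeat is at step j = 4: A is in p3, which it already visited at step i = 2.
With |Q| = 5, pigeonhole forces a state repeat no later than step 5; the substring read between the first and second visits to that state can be pumped.

p3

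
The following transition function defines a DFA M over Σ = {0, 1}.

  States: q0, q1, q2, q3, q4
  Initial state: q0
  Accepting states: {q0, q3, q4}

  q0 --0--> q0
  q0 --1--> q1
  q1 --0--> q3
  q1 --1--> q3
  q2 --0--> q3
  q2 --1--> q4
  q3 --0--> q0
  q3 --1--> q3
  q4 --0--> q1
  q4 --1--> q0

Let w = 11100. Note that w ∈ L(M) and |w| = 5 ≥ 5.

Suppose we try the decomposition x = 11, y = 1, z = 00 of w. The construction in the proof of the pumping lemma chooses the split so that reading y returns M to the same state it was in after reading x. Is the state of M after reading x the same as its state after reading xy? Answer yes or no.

State sequence: q0 -1-> q1 -1-> q3 -1-> q3

After x (step 2): q3. After xy (step 3): q3.
They match, so y = 1 drives M around a cycle from q3 back to itself; pumping y any number of times keeps M in q3 before reading z, and xyⁱz ∈ L(M) for every i ≥ 0.

yes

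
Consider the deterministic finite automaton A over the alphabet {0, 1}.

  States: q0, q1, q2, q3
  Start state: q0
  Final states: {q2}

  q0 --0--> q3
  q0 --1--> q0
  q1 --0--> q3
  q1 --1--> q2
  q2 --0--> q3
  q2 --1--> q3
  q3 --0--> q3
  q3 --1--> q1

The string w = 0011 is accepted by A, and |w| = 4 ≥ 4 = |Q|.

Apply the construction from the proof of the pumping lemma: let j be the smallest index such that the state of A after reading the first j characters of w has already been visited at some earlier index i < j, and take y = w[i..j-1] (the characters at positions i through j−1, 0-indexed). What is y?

Run of A on w = 0 0 1 1:
  step 0: q0  (start)
  step 1: q3  (read 0: q0→q3)
  step 2: q3  (read 0: q3→q3)   ← first repeat (q3 seen earlier)
  step 3: q1  (read 1: q3→q1)
  step 4: q2  (read 1: q1→q2)

So i = 1, j = 2, giving x = w[0:1] = 0, y = w[1:2] = 0, z = w[2:4] = 11.
Check: |xy| = 2 ≤ 4 and |y| = 1 ≥ 1. Reading y takes A from q3 back to q3, so every xyⁱz is accepted.

0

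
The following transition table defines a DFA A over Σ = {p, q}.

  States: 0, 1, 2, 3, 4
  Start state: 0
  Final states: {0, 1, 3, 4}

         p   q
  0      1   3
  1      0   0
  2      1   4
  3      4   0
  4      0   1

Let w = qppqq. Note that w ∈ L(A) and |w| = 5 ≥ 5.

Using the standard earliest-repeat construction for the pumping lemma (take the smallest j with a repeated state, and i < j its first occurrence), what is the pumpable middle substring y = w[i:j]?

State sequence: 0 -q-> 3 -p-> 4 -p-> 0 -q-> 3 -q-> 0
First repeat at step 3: 0 was already visited.

So i = 0, j = 3, giving x = w[0:0] = ε, y = w[0:3] = qpp, z = w[3:5] = qq.
Check: |xy| = 3 ≤ 5 and |y| = 3 ≥ 1. Reading y takes A from 0 back to 0, so every xyⁱz is accepted.
With |Q| = 5, pigeonhole forces a state repeat no later than step 5; the substring read between the first and second visits to that state can be pumped.

qpp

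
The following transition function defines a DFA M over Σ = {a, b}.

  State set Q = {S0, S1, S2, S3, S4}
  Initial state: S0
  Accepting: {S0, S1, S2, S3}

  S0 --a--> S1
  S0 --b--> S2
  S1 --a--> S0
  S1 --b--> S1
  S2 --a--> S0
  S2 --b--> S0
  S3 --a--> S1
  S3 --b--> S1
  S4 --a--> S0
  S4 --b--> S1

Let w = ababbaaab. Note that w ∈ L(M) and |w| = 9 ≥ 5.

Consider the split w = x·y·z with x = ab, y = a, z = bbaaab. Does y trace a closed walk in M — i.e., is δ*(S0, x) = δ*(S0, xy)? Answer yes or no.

no

State sequence: S0 -a-> S1 -b-> S1 -a-> S0

After x (step 2): S1. After xy (step 3): S0.
They differ (S1 ≠ S0), so y is not a cycle from the state after x; this split is not the one the pumping-lemma construction produces, and pumping y need not keep the string in L(M).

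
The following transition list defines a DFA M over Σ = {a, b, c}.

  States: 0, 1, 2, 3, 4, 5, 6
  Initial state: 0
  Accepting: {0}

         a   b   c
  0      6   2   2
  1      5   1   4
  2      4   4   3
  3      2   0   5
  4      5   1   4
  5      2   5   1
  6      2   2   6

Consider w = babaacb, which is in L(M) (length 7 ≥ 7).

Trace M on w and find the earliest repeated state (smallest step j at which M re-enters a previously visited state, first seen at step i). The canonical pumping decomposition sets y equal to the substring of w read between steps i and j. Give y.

abaa

State sequence: 0 -b-> 2 -a-> 4 -b-> 1 -a-> 5 -a-> 2 -c-> 3 -b-> 0
First repeat at step 5: 2 was already visited.

So i = 1, j = 5, giving x = w[0:1] = b, y = w[1:5] = abaa, z = w[5:7] = cb.
Check: |xy| = 5 ≤ 7 and |y| = 4 ≥ 1. Reading y takes M from 2 back to 2, so every xyⁱz is accepted.
Pumping length from the standard proof: p = 7 (the number of states). The repeated state found above gives |xy| = j ≤ 7 and |y| = j − i ≥ 1.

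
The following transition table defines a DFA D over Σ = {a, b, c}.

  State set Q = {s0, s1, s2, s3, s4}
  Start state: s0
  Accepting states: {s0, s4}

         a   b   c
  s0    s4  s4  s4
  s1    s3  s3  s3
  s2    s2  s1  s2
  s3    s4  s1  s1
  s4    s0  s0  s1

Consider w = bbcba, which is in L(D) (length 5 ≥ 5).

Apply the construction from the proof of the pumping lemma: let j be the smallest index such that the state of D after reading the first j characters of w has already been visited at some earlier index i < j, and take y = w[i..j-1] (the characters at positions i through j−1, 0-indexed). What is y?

bb

State sequence: s0 -b-> s4 -b-> s0 -c-> s4 -b-> s0 -a-> s4
First repeat at step 2: s0 was already visited.

So i = 0, j = 2, giving x = w[0:0] = ε, y = w[0:2] = bb, z = w[2:5] = cba.
Check: |xy| = 2 ≤ 5 and |y| = 2 ≥ 1. Reading y takes D from s0 back to s0, so every xyⁱz is accepted.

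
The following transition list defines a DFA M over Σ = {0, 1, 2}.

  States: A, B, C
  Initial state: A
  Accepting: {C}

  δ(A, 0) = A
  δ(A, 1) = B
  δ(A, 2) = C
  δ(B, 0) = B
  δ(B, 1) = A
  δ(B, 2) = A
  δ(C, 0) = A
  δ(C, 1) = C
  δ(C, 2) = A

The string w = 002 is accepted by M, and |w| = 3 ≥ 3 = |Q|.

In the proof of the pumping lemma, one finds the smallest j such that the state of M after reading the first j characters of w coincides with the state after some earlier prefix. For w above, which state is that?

A

State sequence: A -0-> A -0-> A -2-> C
First repeat at step 1: A was already visited.

The earliest repeat is at step j = 1: M is in A, which it already visited at step i = 0.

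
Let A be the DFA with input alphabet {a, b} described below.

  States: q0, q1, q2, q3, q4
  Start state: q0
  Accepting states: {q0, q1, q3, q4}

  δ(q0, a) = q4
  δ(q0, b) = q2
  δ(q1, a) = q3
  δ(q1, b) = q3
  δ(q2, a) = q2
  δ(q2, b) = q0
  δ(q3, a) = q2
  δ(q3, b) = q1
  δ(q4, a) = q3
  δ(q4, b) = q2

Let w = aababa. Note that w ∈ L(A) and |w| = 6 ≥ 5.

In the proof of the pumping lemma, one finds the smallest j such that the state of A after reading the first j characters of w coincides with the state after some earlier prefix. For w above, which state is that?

State sequence: q0 -a-> q4 -a-> q3 -b-> q1 -a-> q3 -b-> q1 -a-> q3
First repeat at step 4: q3 was already visited.

The earliest repeat is at step j = 4: A is in q3, which it already visited at step i = 2.
With |Q| = 5, pigeonhole forces a state repeat no later than step 5; the substring read between the first and second visits to that state can be pumped.

q3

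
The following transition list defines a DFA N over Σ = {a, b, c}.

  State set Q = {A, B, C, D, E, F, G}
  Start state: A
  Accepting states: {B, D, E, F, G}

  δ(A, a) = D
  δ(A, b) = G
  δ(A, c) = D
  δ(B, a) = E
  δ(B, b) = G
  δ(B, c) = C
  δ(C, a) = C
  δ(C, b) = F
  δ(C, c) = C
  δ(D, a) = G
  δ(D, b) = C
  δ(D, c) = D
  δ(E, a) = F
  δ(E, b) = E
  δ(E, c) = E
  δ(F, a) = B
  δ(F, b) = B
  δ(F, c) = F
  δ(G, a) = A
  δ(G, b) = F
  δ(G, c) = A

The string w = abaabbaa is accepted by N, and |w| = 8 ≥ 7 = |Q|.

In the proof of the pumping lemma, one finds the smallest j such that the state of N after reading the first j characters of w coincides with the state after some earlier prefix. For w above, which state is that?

State sequence: A -a-> D -b-> C -a-> C -a-> C -b-> F -b-> B -a-> E -a-> F
First repeat at step 3: C was already visited.

The earliest repeat is at step j = 3: N is in C, which it already visited at step i = 2.
The DFA has 7 states, so the proof of the pumping lemma guarantees a repeated state among the first 7+1 visited; the segment between the two visits is the pumpable y.

C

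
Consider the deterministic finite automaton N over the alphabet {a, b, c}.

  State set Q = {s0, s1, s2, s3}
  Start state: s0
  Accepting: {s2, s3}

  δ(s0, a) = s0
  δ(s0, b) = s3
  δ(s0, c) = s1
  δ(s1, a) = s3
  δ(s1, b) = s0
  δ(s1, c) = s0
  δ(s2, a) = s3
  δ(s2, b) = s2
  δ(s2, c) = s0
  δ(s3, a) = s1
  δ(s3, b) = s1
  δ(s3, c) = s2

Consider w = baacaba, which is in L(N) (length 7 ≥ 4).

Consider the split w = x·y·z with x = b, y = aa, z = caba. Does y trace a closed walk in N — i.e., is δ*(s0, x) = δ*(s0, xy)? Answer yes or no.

yes

State sequence: s0 -b-> s3 -a-> s1 -a-> s3

After x (step 1): s3. After xy (step 3): s3.
They match, so y = aa drives N around a cycle from s3 back to itself; pumping y any number of times keeps N in s3 before reading z, and xyⁱz ∈ L(N) for every i ≥ 0.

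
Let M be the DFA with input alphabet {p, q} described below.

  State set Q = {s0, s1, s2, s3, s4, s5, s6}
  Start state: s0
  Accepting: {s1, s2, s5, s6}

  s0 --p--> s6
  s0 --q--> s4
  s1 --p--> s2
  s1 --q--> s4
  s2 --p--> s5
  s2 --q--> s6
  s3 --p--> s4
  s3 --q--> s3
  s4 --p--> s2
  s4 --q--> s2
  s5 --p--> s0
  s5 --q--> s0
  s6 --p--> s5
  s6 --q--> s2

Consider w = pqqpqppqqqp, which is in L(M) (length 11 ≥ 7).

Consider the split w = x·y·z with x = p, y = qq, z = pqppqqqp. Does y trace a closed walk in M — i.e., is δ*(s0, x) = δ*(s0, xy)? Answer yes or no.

yes

State sequence: s0 -p-> s6 -q-> s2 -q-> s6

After x (step 1): s6. After xy (step 3): s6.
They match, so y = qq drives M around a cycle from s6 back to itself; pumping y any number of times keeps M in s6 before reading z, and xyⁱz ∈ L(M) for every i ≥ 0.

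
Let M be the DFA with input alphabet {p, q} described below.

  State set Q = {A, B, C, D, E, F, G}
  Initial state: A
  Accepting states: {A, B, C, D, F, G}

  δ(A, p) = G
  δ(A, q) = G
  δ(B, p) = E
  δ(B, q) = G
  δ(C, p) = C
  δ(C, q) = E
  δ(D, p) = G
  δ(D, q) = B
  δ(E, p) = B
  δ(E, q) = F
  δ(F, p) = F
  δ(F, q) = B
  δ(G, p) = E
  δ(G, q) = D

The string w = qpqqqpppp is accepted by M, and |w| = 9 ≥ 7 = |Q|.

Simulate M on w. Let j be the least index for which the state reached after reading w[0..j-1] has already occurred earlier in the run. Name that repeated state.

G

Run of M on w = q p q q q p p p p:
  step 0: A  (start)
  step 1: G  (read q: A→G)
  step 2: E  (read p: G→E)
  step 3: F  (read q: E→F)
  step 4: B  (read q: F→B)
  step 5: G  (read q: B→G)   ← first repeat (G seen earlier)
  step 6: E  (read p: G→E)
  step 7: B  (read p: E→B)
  step 8: E  (read p: B→E)
  step 9: B  (read p: E→B)

The earliest repeat is at step j = 5: M is in G, which it already visited at step i = 1.
Pumping length from the standard proof: p = 7 (the number of states). The repeated state found above gives |xy| = j ≤ 7 and |y| = j − i ≥ 1.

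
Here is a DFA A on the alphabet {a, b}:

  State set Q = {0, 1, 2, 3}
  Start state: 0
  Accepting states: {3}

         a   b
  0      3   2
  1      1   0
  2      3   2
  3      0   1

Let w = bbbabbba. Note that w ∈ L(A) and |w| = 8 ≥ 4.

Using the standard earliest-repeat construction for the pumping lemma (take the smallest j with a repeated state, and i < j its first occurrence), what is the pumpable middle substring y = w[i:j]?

b

State sequence: 0 -b-> 2 -b-> 2 -b-> 2 -a-> 3 -b-> 1 -b-> 0 -b-> 2 -a-> 3
First repeat at step 2: 2 was already visited.

So i = 1, j = 2, giving x = w[0:1] = b, y = w[1:2] = b, z = w[2:8] = babbba.
Check: |xy| = 2 ≤ 4 and |y| = 1 ≥ 1. Reading y takes A from 2 back to 2, so every xyⁱz is accepted.
Pumping length from the standard proof: p = 4 (the number of states). The repeated state found above gives |xy| = j ≤ 4 and |y| = j − i ≥ 1.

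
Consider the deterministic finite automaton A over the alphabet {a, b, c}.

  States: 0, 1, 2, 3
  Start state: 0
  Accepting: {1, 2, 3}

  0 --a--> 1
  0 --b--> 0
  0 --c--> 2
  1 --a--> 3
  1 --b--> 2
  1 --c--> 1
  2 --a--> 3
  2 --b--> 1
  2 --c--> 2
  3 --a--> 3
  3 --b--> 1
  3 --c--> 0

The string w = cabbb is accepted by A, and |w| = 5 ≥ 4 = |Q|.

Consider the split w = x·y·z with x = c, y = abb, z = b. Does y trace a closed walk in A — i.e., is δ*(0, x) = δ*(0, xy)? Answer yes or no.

State sequence: 0 -c-> 2 -a-> 3 -b-> 1 -b-> 2

After x (step 1): 2. After xy (step 4): 2.
They match, so y = abb drives A around a cycle from 2 back to itself; pumping y any number of times keeps A in 2 before reading z, and xyⁱz ∈ L(A) for every i ≥ 0.

yes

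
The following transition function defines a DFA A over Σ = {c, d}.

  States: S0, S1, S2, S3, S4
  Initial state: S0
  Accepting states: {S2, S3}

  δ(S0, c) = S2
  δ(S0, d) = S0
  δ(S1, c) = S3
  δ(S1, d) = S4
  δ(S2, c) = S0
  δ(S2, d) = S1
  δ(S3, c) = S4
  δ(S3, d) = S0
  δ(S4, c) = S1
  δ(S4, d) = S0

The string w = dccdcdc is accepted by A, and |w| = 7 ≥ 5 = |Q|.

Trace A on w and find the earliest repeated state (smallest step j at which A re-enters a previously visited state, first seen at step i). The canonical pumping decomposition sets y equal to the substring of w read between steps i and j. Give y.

State sequence: S0 -d-> S0 -c-> S2 -c-> S0 -d-> S0 -c-> S2 -d-> S1 -c-> S3
First repeat at step 1: S0 was already visited.

So i = 0, j = 1, giving x = w[0:0] = ε, y = w[0:1] = d, z = w[1:7] = ccdcdc.
Check: |xy| = 1 ≤ 5 and |y| = 1 ≥ 1. Reading y takes A from S0 back to S0, so every xyⁱz is accepted.
With |Q| = 5, pigeonhole forces a state repeat no later than step 5; the substring read between the first and second visits to that state can be pumped.

d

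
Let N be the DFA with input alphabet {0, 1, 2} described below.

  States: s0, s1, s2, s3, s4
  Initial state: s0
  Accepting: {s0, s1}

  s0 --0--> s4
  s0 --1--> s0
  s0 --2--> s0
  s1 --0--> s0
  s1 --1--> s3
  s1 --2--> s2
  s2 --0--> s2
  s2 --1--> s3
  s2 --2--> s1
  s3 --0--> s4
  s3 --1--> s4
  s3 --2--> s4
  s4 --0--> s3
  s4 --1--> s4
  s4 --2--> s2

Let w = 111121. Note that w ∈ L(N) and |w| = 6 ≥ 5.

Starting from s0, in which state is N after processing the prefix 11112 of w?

s0

Run of N on the first 5 characters of w = 1 1 1 1 2:
  step 0: s0  (start)
  step 1: s0  (read 1: s0→s0)
  step 2: s0  (read 1: s0→s0)
  step 3: s0  (read 1: s0→s0)
  step 4: s0  (read 1: s0→s0)
  step 5: s0  (read 2: s0→s0)

After reading 5 characters, N is in state s0.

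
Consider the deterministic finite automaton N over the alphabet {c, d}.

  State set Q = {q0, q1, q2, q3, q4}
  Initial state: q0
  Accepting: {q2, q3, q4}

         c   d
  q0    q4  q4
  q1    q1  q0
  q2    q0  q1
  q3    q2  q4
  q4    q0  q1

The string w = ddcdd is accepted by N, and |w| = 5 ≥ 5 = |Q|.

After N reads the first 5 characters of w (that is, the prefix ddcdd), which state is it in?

q4

State sequence: q0 -d-> q4 -d-> q1 -c-> q1 -d-> q0 -d-> q4

After reading 5 characters, N is in state q4.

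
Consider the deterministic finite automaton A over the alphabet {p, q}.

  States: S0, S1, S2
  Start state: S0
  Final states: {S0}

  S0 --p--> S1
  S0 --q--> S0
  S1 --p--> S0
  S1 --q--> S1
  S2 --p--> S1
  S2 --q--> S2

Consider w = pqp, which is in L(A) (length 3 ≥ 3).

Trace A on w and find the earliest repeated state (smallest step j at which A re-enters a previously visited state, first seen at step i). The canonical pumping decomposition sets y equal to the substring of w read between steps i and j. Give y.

q

Run of A on w = p q p:
  step 0: S0  (start)
  step 1: S1  (read p: S0→S1)
  step 2: S1  (read q: S1→S1)   ← first repeat (S1 seen earlier)
  step 3: S0  (read p: S1→S0)

So i = 1, j = 2, giving x = w[0:1] = p, y = w[1:2] = q, z = w[2:3] = p.
Check: |xy| = 2 ≤ 3 and |y| = 1 ≥ 1. Reading y takes A from S1 back to S1, so every xyⁱz is accepted.
The DFA has 3 states, so the proof of the pumping lemma guarantees a repeated state among the first 3+1 visited; the segment between the two visits is the pumpable y.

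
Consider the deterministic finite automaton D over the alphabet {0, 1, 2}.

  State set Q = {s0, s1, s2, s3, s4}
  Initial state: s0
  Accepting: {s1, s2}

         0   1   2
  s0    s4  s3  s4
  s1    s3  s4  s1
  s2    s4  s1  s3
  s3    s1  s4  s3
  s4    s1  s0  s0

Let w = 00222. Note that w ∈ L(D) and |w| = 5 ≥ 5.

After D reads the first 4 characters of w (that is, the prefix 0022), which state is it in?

Run of D on the first 4 characters of w = 0 0 2 2:
  step 0: s0  (start)
  step 1: s4  (read 0: s0→s4)
  step 2: s1  (read 0: s4→s1)
  step 3: s1  (read 2: s1→s1)
  step 4: s1  (read 2: s1→s1)

After reading 4 characters, D is in state s1.

s1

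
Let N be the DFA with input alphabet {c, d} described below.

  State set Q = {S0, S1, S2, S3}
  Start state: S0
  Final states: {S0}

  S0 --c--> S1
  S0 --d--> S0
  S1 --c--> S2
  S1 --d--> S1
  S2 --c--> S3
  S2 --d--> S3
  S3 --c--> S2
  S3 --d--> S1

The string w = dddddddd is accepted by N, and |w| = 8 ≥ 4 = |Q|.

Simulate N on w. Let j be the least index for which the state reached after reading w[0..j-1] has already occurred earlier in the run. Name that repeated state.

S0

Run of N on w = d d d d d d d d:
  step 0: S0  (start)
  step 1: S0  (read d: S0→S0)   ← first repeat (S0 seen earlier)
  step 2: S0  (read d: S0→S0)
  step 3: S0  (read d: S0→S0)
  step 4: S0  (read d: S0→S0)
  step 5: S0  (read d: S0→S0)
  step 6: S0  (read d: S0→S0)
  step 7: S0  (read d: S0→S0)
  step 8: S0  (read d: S0→S0)

The earliest repeat is at step j = 1: N is in S0, which it already visited at step i = 0.
The DFA has 4 states, so the proof of the pumping lemma guarantees a repeated state among the first 4+1 visited; the segment between the two visits is the pumpable y.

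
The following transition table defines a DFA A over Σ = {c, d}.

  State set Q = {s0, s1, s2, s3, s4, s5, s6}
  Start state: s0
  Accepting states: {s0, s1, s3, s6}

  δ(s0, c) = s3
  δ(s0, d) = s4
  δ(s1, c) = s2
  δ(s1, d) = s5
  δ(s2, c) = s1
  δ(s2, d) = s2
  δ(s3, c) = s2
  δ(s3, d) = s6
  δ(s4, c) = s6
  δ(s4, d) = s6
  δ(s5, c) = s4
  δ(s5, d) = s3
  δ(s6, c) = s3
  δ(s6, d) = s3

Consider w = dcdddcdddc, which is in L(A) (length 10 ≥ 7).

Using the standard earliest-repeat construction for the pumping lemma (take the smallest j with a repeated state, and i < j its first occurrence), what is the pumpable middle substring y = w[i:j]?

State sequence: s0 -d-> s4 -c-> s6 -d-> s3 -d-> s6 -d-> s3 -c-> s2 -d-> s2 -d-> s2 -d-> s2 -c-> s1
First repeat at step 4: s6 was already visited.

So i = 2, j = 4, giving x = w[0:2] = dc, y = w[2:4] = dd, z = w[4:10] = dcdddc.
Check: |xy| = 4 ≤ 7 and |y| = 2 ≥ 1. Reading y takes A from s6 back to s6, so every xyⁱz is accepted.

dd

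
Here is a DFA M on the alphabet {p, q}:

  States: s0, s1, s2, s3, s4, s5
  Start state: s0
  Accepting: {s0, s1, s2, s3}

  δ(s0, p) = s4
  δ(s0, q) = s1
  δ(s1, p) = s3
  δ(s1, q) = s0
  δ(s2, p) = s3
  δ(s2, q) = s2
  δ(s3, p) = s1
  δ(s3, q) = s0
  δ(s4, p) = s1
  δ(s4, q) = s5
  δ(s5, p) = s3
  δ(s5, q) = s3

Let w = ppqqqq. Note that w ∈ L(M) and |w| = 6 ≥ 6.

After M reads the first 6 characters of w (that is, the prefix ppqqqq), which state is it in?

Run of M on the first 6 characters of w = p p q q q q:
  step 0: s0  (start)
  step 1: s4  (read p: s0→s4)
  step 2: s1  (read p: s4→s1)
  step 3: s0  (read q: s1→s0)
  step 4: s1  (read q: s0→s1)
  step 5: s0  (read q: s1→s0)
  step 6: s1  (read q: s0→s1)

After reading 6 characters, M is in state s1.

s1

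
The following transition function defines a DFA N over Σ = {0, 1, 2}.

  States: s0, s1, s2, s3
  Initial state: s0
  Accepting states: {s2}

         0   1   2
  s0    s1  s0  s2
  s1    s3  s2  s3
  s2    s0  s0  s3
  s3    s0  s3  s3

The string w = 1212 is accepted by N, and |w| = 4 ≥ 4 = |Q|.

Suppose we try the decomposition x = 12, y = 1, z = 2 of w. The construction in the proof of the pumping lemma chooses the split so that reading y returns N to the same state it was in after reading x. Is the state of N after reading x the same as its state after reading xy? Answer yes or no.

no

State sequence: s0 -1-> s0 -2-> s2 -1-> s0

After x (step 2): s2. After xy (step 3): s0.
They differ (s2 ≠ s0), so y is not a cycle from the state after x; this split is not the one the pumping-lemma construction produces, and pumping y need not keep the string in L(N).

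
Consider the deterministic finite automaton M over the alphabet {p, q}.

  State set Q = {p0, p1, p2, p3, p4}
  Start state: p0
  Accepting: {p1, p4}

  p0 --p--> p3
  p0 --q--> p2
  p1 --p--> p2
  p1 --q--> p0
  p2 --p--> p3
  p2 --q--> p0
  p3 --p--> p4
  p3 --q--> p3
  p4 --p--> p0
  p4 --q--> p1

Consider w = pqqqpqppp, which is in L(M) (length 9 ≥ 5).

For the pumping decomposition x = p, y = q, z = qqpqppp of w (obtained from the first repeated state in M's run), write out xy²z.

pqqqqpqppp

xy^2z = p·q·q·qqpqppp = pqqqqpqppp.
Reading y = q takes M from p3 back to p3, so after x·y·y the machine is still in p3, and z then leads to the accepting state p4. Hence pqqqqpqppp ∈ L(M).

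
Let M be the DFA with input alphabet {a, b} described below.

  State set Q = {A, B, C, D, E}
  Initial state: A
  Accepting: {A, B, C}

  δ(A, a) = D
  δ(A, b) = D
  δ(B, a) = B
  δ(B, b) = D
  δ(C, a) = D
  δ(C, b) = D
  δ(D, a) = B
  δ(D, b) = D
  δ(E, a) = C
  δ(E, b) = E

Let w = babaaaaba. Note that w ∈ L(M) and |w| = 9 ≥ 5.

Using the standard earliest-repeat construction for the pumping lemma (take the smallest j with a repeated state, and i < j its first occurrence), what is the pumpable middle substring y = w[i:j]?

ab

State sequence: A -b-> D -a-> B -b-> D -a-> B -a-> B -a-> B -a-> B -b-> D -a-> B
First repeat at step 3: D was already visited.

So i = 1, j = 3, giving x = w[0:1] = b, y = w[1:3] = ab, z = w[3:9] = aaaaba.
Check: |xy| = 3 ≤ 5 and |y| = 2 ≥ 1. Reading y takes M from D back to D, so every xyⁱz is accepted.
Since M has 5 states, any run of length ≥ 5 visits 5+1 states, so by pigeonhole some state repeats within the first 5 steps — that repeat gives the pumpable loop.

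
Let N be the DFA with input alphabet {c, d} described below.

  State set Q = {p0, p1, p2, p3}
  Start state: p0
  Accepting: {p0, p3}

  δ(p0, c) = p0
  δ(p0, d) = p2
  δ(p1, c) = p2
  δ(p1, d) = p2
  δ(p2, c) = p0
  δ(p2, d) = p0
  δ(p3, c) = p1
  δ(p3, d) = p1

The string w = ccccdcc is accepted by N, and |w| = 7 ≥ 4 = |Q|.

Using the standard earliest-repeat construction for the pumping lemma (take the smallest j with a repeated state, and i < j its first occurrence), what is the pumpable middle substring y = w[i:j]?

State sequence: p0 -c-> p0 -c-> p0 -c-> p0 -c-> p0 -d-> p2 -c-> p0 -c-> p0
First repeat at step 1: p0 was already visited.

So i = 0, j = 1, giving x = w[0:0] = ε, y = w[0:1] = c, z = w[1:7] = cccdcc.
Check: |xy| = 1 ≤ 4 and |y| = 1 ≥ 1. Reading y takes N from p0 back to p0, so every xyⁱz is accepted.

c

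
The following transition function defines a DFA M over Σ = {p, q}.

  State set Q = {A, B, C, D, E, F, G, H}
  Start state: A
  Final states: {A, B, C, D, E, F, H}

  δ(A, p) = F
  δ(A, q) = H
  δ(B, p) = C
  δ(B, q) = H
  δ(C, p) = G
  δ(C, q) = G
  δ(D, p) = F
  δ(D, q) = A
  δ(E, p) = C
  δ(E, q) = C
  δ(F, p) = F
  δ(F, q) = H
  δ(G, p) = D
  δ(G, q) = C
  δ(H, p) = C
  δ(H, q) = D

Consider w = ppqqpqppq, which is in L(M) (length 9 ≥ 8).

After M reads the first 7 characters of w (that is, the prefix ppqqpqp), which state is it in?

C

State sequence: A -p-> F -p-> F -q-> H -q-> D -p-> F -q-> H -p-> C

After reading 7 characters, M is in state C.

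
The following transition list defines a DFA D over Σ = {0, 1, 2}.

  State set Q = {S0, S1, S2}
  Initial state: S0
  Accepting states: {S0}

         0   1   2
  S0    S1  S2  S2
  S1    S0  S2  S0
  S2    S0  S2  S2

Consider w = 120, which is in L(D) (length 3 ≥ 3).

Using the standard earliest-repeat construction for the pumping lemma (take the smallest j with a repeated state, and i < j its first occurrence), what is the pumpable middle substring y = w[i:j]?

2

Run of D on w = 1 2 0:
  step 0: S0  (start)
  step 1: S2  (read 1: S0→S2)
  step 2: S2  (read 2: S2→S2)   ← first repeat (S2 seen earlier)
  step 3: S0  (read 0: S2→S0)

So i = 1, j = 2, giving x = w[0:1] = 1, y = w[1:2] = 2, z = w[2:3] = 0.
Check: |xy| = 2 ≤ 3 and |y| = 1 ≥ 1. Reading y takes D from S2 back to S2, so every xyⁱz is accepted.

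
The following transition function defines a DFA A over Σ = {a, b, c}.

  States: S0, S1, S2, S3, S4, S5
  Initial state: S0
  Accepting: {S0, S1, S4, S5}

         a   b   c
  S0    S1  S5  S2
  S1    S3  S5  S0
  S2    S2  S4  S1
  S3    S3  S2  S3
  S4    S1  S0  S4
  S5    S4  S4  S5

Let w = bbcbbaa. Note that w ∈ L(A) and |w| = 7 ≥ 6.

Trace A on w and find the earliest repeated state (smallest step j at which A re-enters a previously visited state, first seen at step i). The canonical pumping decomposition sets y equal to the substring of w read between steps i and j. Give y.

c

State sequence: S0 -b-> S5 -b-> S4 -c-> S4 -b-> S0 -b-> S5 -a-> S4 -a-> S1
First repeat at step 3: S4 was already visited.

So i = 2, j = 3, giving x = w[0:2] = bb, y = w[2:3] = c, z = w[3:7] = bbaa.
Check: |xy| = 3 ≤ 6 and |y| = 1 ≥ 1. Reading y takes A from S4 back to S4, so every xyⁱz is accepted.
Since A has 6 states, any run of length ≥ 6 visits 6+1 states, so by pigeonhole some state repeats within the first 6 steps — that repeat gives the pumpable loop.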